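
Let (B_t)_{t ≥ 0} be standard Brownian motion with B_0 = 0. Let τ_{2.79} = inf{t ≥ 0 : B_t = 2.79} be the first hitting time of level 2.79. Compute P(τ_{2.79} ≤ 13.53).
P(τ_{2.79} ≤ 13.53) = 2(1 − Φ(2.79/√13.53)) = 2(1 − Φ(0.7585)) ≈ 0.4482

By the reflection principle for standard BM, P(τ_b ≤ t) = 2 · P(B_t ≥ b). Since B_t ~ N(0, t), P(B_t ≥ 2.79) = 1 − Φ(2.79/√t) = 1 − Φ(2.79/√13.53) = 1 − Φ(0.7585) ≈ 0.22408. Doubling: P(τ_{2.79} ≤ 13.53) ≈ 2 · 0.22408 = 0.44816 ≈ 0.4482.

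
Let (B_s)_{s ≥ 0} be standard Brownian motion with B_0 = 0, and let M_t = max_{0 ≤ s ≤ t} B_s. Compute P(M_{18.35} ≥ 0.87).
P(M_{18.35} ≥ 0.87) = 2·P(B_{18.35} ≥ 0.87) = 2(1 − Φ(0.87/√18.35)) ≈ 0.8391

By the reflection principle for Brownian motion, P(M_t ≥ a) = 2 · P(B_t ≥ a) for a ≥ 0. Since B_t ~ N(0, t), P(B_t ≥ 0.87) = 1 − Φ(0.87/√t) = 1 − Φ(0.87/√18.35) = 1 − Φ(0.2031). So
  P(M_{18.35} ≥ 0.87) = 2(1 − Φ(0.2031)) ≈ 0.8391.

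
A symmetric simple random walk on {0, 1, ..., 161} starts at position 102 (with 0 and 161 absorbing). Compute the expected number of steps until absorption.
E[τ | X_0 = 102] = 6018

Let v_k = E[τ | X_0 = k]. Boundary: v_0 = v_161 = 0. Recurrence: v_k = 1 + (v_{k-1} + v_{k+1})/2 for 1 ≤ k ≤ 160. The particular solution to v_k − (v_{k-1} + v_{k+1})/2 = 1 is v_k = −k^2. Adding homogeneous solution A + B k and matching boundaries gives v_k = k (161 − k). Substituting k = 102: v_102 = 102 · 59 = 6018.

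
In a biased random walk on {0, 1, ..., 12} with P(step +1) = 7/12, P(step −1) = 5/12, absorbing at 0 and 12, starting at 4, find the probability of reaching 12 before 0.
P(hit 12 before 0) = (1 − (5/7)^4) / (1 − (5/7)^12) = 5764801/7656051

Let u_k denote P(reach 12 before 0 | start at k). Boundary: u_0 = 0, u_12 = 1. Recurrence: u_k = 7/12·u_{k+1} + 5/12·u_{k-1} for 1 ≤ k ≤ 11. Try u_k = A + B·r^k with r = q/p = (5/12)/(7/12) = 5/7. Substitution satisfies the recurrence; boundary conditions give:
  u_k = (1 − r^k) / (1 − r^N) = (1 − (5/7)^4) / (1 − (5/7)^12) = 5764801/7656051.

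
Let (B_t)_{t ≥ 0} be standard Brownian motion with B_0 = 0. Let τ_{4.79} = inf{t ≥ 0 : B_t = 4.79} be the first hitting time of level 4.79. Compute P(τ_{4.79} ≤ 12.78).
P(τ_{4.79} ≤ 12.78) = 2(1 − Φ(4.79/√12.78)) = 2(1 − Φ(1.3399)) ≈ 0.1803

By the reflection principle for standard BM, P(τ_b ≤ t) = 2 · P(B_t ≥ b). Since B_t ~ N(0, t), P(B_t ≥ 4.79) = 1 − Φ(4.79/√t) = 1 − Φ(4.79/√12.78) = 1 − Φ(1.3399) ≈ 0.09014. Doubling: P(τ_{4.79} ≤ 12.78) ≈ 2 · 0.09014 = 0.18028 ≈ 0.1803.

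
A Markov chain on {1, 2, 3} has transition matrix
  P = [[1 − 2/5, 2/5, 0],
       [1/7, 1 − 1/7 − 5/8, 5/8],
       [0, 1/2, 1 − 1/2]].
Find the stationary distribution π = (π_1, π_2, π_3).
π = (10/73, 28/73, 35/73)

This is a birth-death chain on three states, which satisfies detailed balance: π_1 · P_{12} = π_2 · P_{21} and π_2 · P_{23} = π_3 · P_{32}.
From π_1 · 2/5 = π_2 · 1/7: π_2/π_1 = (2/5)/(1/7) = 14/5.
From π_2 · 5/8 = π_3 · 1/2: π_3/π_2 = (5/8)/(1/2) = 5/4.
Take π_1 proportional to 1; then unnormalized π = (1, 14/5, 7/2). Normalize by dividing by the sum 73/10:
  π = (10/73, 28/73, 35/73).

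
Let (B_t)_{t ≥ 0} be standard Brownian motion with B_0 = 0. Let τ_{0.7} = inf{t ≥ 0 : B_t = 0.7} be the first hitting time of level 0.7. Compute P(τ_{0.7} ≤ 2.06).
P(τ_{0.7} ≤ 2.06) = 2(1 − Φ(0.7/√2.06)) = 2(1 − Φ(0.4877)) ≈ 0.6258

By the reflection principle for standard BM, P(τ_b ≤ t) = 2 · P(B_t ≥ b). Since B_t ~ N(0, t), P(B_t ≥ 0.7) = 1 − Φ(0.7/√t) = 1 − Φ(0.7/√2.06) = 1 − Φ(0.4877) ≈ 0.31288. Doubling: P(τ_{0.7} ≤ 2.06) ≈ 2 · 0.31288 = 0.62576 ≈ 0.6258.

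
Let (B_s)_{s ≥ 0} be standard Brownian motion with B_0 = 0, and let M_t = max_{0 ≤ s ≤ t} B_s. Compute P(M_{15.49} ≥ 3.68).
P(M_{15.49} ≥ 3.68) = 2·P(B_{15.49} ≥ 3.68) = 2(1 − Φ(3.68/√15.49)) ≈ 0.3498

By the reflection principle for Brownian motion, P(M_t ≥ a) = 2 · P(B_t ≥ a) for a ≥ 0. Since B_t ~ N(0, t), P(B_t ≥ 3.68) = 1 − Φ(3.68/√t) = 1 − Φ(3.68/√15.49) = 1 − Φ(0.9350). So
  P(M_{15.49} ≥ 3.68) = 2(1 − Φ(0.9350)) ≈ 0.3498.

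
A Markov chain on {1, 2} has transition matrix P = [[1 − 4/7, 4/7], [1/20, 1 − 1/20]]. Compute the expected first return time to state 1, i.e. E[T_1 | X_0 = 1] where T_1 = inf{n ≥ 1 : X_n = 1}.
E[T_1 | X_0 = 1] = 1/π_1 = 87/7

For an irreducible recurrent Markov chain with stationary distribution π, E[T_i | X_0 = i] = 1/π_i (Kac's formula). Here π_1 = (1/20)/(4/7 + 1/20) = (1/20)/(87/140) = 7/87, so E[T_1 | X_0 = 1] = 1/π_1 = (4/7 + 1/20)/(1/20) = (87/140)/(1/20) = 87/7.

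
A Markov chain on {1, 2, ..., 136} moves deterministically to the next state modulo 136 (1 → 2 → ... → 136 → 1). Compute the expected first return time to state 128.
E[T_128 | X_0 = 128] = 136

The chain cycles deterministically, so starting at state 128 it returns in exactly 136 steps. Equivalently, the stationary distribution is uniform π_j = 1/136 for every state j, so by Kac's formula E[T_128] = 1/π_128 = 136.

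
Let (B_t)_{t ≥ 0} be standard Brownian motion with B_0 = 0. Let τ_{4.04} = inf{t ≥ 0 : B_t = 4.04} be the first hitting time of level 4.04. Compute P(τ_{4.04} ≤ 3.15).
P(τ_{4.04} ≤ 3.15) = 2(1 − Φ(4.04/√3.15)) = 2(1 − Φ(2.2763)) ≈ 0.0228

By the reflection principle for standard BM, P(τ_b ≤ t) = 2 · P(B_t ≥ b). Since B_t ~ N(0, t), P(B_t ≥ 4.04) = 1 − Φ(4.04/√t) = 1 − Φ(4.04/√3.15) = 1 − Φ(2.2763) ≈ 0.01141. Doubling: P(τ_{4.04} ≤ 3.15) ≈ 2 · 0.01141 = 0.02282 ≈ 0.0228.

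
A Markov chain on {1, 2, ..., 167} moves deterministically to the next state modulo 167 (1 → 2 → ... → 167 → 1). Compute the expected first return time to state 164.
E[T_164 | X_0 = 164] = 167

The chain cycles deterministically, so starting at state 164 it returns in exactly 167 steps. Equivalently, the stationary distribution is uniform π_j = 1/167 for every state j, so by Kac's formula E[T_164] = 1/π_164 = 167.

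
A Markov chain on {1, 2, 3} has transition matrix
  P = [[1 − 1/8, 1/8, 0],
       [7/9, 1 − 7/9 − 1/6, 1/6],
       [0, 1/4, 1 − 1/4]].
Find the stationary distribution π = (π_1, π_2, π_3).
π = (56/71, 9/71, 6/71)

This is a birth-death chain on three states, which satisfies detailed balance: π_1 · P_{12} = π_2 · P_{21} and π_2 · P_{23} = π_3 · P_{32}.
From π_1 · 1/8 = π_2 · 7/9: π_2/π_1 = (1/8)/(7/9) = 9/56.
From π_2 · 1/6 = π_3 · 1/4: π_3/π_2 = (1/6)/(1/4) = 2/3.
Take π_1 proportional to 1; then unnormalized π = (1, 9/56, 3/28). Normalize by dividing by the sum 71/56:
  π = (56/71, 9/71, 6/71).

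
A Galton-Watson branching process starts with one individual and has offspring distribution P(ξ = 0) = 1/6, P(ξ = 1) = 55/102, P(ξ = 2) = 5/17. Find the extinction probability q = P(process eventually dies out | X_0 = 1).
q = 17/30

The pgf is f(s) = 1/6 + 55/102·s + 5/17·s². The extinction probability q is the smallest fixed point of f in [0, 1]. Setting s = f(s):
  5/17·s² + (55/102 − 1)·s + 1/6 = 0
  5/17·s² − (1/6 + 5/17)·s + 1/6 = 0
which factors as (s − 1)·(5/17·s − 1/6) = 0, giving roots s = 1 and s = (1/6)/(5/17) = 17/30.
Mean offspring μ = 55/102 + 2·5/17 = 115/102 > 1 (supercritical), so q < 1. The extinction probability is the smaller root: q = (1/6)/(5/17) = 17/30.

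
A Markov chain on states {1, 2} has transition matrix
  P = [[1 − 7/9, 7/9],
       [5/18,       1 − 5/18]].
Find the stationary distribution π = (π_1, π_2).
π_1 = 5/19, π_2 = 14/19

Solve πP = π with π_1 + π_2 = 1. From πP = π: π_1 · (1 − 7/9) + π_2 · 5/18 = π_1 ⇒ π_2 · 5/18 = π_1 · 7/9 ⇒ π_2/π_1 = (7/9)/(5/18) = 14/5. Together with π_1 + π_2 = 1:
  π_1 = (5/18)/(7/9 + 5/18) = (5/18)/(19/18) = 5/19,
  π_2 = (7/9)/(7/9 + 5/18) = (7/9)/(19/18) = 14/19.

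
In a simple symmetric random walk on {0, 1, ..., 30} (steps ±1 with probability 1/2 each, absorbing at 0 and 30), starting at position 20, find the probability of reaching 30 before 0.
P(hit 30 before 0) = 20/30 = 2/3

Let u_k = P(hit 30 before 0 | start at k). Then u_0 = 0, u_30 = 1, and u_k = u_{k-1}/2 + u_{k+1}/2 for 1 ≤ k ≤ 29. This harmonic recurrence is solved by u_k = k/30, giving u_20 = 20/30 = 2/3.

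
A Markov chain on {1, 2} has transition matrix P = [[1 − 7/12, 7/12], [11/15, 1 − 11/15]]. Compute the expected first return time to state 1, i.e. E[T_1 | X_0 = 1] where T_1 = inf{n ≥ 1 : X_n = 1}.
E[T_1 | X_0 = 1] = 1/π_1 = 79/44

For an irreducible recurrent Markov chain with stationary distribution π, E[T_i | X_0 = i] = 1/π_i (Kac's formula). Here π_1 = (11/15)/(7/12 + 11/15) = (11/15)/(79/60) = 44/79, so E[T_1 | X_0 = 1] = 1/π_1 = (7/12 + 11/15)/(11/15) = (79/60)/(11/15) = 79/44.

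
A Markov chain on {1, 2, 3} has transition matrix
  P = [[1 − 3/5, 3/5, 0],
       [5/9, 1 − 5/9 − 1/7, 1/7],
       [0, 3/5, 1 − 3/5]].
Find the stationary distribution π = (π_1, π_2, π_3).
π = (175/409, 189/409, 45/409)

This is a birth-death chain on three states, which satisfies detailed balance: π_1 · P_{12} = π_2 · P_{21} and π_2 · P_{23} = π_3 · P_{32}.
From π_1 · 3/5 = π_2 · 5/9: π_2/π_1 = (3/5)/(5/9) = 27/25.
From π_2 · 1/7 = π_3 · 3/5: π_3/π_2 = (1/7)/(3/5) = 5/21.
Take π_1 proportional to 1; then unnormalized π = (1, 27/25, 9/35). Normalize by dividing by the sum 409/175:
  π = (175/409, 189/409, 45/409).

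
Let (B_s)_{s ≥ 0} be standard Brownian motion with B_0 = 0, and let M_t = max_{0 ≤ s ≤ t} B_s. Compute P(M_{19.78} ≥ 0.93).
P(M_{19.78} ≥ 0.93) = 2·P(B_{19.78} ≥ 0.93) = 2(1 − Φ(0.93/√19.78)) ≈ 0.8344

By the reflection principle for Brownian motion, P(M_t ≥ a) = 2 · P(B_t ≥ a) for a ≥ 0. Since B_t ~ N(0, t), P(B_t ≥ 0.93) = 1 − Φ(0.93/√t) = 1 − Φ(0.93/√19.78) = 1 − Φ(0.2091). So
  P(M_{19.78} ≥ 0.93) = 2(1 − Φ(0.2091)) ≈ 0.8344.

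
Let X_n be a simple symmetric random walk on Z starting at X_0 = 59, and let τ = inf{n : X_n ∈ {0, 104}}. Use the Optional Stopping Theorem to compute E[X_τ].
E[X_τ] = 59

X_n is a martingale and τ is a bounded-mean stopping time (indeed τ is finite a.s. with bounded expectation since the walk is in a bounded region). By the OST, E[X_τ] = E[X_0] = 59. Equivalently: E[X_τ] = 104 · P(hit 104 first) + 0 · P(hit 0 first) = 104 · (59/104) = 59.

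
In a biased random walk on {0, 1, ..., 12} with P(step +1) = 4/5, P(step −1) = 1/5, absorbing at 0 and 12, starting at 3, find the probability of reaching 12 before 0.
P(hit 12 before 0) = (1 − (1/4)^3) / (1 − (1/4)^12) = 262144/266305

Let u_k denote P(reach 12 before 0 | start at k). Boundary: u_0 = 0, u_12 = 1. Recurrence: u_k = 4/5·u_{k+1} + 1/5·u_{k-1} for 1 ≤ k ≤ 11. Try u_k = A + B·r^k with r = q/p = (1/5)/(4/5) = 1/4. Substitution satisfies the recurrence; boundary conditions give:
  u_k = (1 − r^k) / (1 − r^N) = (1 − (1/4)^3) / (1 − (1/4)^12) = 262144/266305.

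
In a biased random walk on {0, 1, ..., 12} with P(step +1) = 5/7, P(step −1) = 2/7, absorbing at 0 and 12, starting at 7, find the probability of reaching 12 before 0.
P(hit 12 before 0) = (1 − (2/5)^7) / (1 − (2/5)^12) = 81246875/81378843

Let u_k denote P(reach 12 before 0 | start at k). Boundary: u_0 = 0, u_12 = 1. Recurrence: u_k = 5/7·u_{k+1} + 2/7·u_{k-1} for 1 ≤ k ≤ 11. Try u_k = A + B·r^k with r = q/p = (2/7)/(5/7) = 2/5. Substitution satisfies the recurrence; boundary conditions give:
  u_k = (1 − r^k) / (1 − r^N) = (1 − (2/5)^7) / (1 − (2/5)^12) = 81246875/81378843.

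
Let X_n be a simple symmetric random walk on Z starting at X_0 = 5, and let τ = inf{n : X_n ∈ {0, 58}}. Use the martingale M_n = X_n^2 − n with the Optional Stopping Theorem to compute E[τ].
E[τ] = 265

M_n = X_n^2 − n is a martingale (since E[X_{n+1}^2 | F_n] = X_n^2 + 1). By OST (τ has finite mean in a bounded region), E[M_τ] = E[M_0] = X_0^2 − 0 = 5^2 = 25. Also E[M_τ] = E[X_τ^2] − E[τ]. The walk exits at 0 or 58, with P(hit 58 first) = 5/58, so E[X_τ^2] = 58^2 · 5/58 + 0 = 290. Thus E[τ] = E[X_τ^2] − E[M_τ] = 290 − 25 = 265 = 5(58 − 5) = 265.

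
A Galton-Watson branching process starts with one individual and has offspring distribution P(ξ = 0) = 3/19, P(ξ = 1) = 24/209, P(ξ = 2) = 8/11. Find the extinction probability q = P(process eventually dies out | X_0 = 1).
q = 33/152

The pgf is f(s) = 3/19 + 24/209·s + 8/11·s². The extinction probability q is the smallest fixed point of f in [0, 1]. Setting s = f(s):
  8/11·s² + (24/209 − 1)·s + 3/19 = 0
  8/11·s² − (3/19 + 8/11)·s + 3/19 = 0
which factors as (s − 1)·(8/11·s − 3/19) = 0, giving roots s = 1 and s = (3/19)/(8/11) = 33/152.
Mean offspring μ = 24/209 + 2·8/11 = 328/209 > 1 (supercritical), so q < 1. The extinction probability is the smaller root: q = (3/19)/(8/11) = 33/152.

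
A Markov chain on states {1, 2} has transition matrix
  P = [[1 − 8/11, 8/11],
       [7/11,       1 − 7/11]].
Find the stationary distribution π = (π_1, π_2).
π_1 = 7/15, π_2 = 8/15

Solve πP = π with π_1 + π_2 = 1. From πP = π: π_1 · (1 − 8/11) + π_2 · 7/11 = π_1 ⇒ π_2 · 7/11 = π_1 · 8/11 ⇒ π_2/π_1 = (8/11)/(7/11) = 8/7. Together with π_1 + π_2 = 1:
  π_1 = (7/11)/(8/11 + 7/11) = (7/11)/(15/11) = 7/15,
  π_2 = (8/11)/(8/11 + 7/11) = (8/11)/(15/11) = 8/15.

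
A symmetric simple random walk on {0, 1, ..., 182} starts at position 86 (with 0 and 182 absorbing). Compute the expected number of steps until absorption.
E[τ | X_0 = 86] = 8256

Let v_k = E[τ | X_0 = k]. Boundary: v_0 = v_182 = 0. Recurrence: v_k = 1 + (v_{k-1} + v_{k+1})/2 for 1 ≤ k ≤ 181. The particular solution to v_k − (v_{k-1} + v_{k+1})/2 = 1 is v_k = −k^2. Adding homogeneous solution A + B k and matching boundaries gives v_k = k (182 − k). Substituting k = 86: v_86 = 86 · 96 = 8256.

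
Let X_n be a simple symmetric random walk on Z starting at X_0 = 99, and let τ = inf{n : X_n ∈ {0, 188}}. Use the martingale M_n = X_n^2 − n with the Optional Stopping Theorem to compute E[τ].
E[τ] = 8811

M_n = X_n^2 − n is a martingale (since E[X_{n+1}^2 | F_n] = X_n^2 + 1). By OST (τ has finite mean in a bounded region), E[M_τ] = E[M_0] = X_0^2 − 0 = 99^2 = 9801. Also E[M_τ] = E[X_τ^2] − E[τ]. The walk exits at 0 or 188, with P(hit 188 first) = 99/188, so E[X_τ^2] = 188^2 · 99/188 + 0 = 18612. Thus E[τ] = E[X_τ^2] − E[M_τ] = 18612 − 9801 = 8811 = 99(188 − 99) = 8811.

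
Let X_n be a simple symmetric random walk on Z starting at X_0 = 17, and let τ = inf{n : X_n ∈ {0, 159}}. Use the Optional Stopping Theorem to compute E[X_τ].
E[X_τ] = 17

X_n is a martingale and τ is a bounded-mean stopping time (indeed τ is finite a.s. with bounded expectation since the walk is in a bounded region). By the OST, E[X_τ] = E[X_0] = 17. Equivalently: E[X_τ] = 159 · P(hit 159 first) + 0 · P(hit 0 first) = 159 · (17/159) = 17.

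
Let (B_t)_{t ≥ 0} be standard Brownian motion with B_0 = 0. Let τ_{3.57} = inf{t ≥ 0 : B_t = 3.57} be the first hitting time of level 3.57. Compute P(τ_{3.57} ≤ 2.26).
P(τ_{3.57} ≤ 2.26) = 2(1 − Φ(3.57/√2.26)) = 2(1 − Φ(2.3747)) ≈ 0.0176

By the reflection principle for standard BM, P(τ_b ≤ t) = 2 · P(B_t ≥ b). Since B_t ~ N(0, t), P(B_t ≥ 3.57) = 1 − Φ(3.57/√t) = 1 − Φ(3.57/√2.26) = 1 − Φ(2.3747) ≈ 0.00878. Doubling: P(τ_{3.57} ≤ 2.26) ≈ 2 · 0.00878 = 0.01756 ≈ 0.0176.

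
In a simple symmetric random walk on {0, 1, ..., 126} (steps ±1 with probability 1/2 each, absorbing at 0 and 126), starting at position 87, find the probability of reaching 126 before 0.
P(hit 126 before 0) = 87/126 = 29/42

Let u_k = P(hit 126 before 0 | start at k). Then u_0 = 0, u_126 = 1, and u_k = u_{k-1}/2 + u_{k+1}/2 for 1 ≤ k ≤ 125. This harmonic recurrence is solved by u_k = k/126, giving u_87 = 87/126 = 29/42.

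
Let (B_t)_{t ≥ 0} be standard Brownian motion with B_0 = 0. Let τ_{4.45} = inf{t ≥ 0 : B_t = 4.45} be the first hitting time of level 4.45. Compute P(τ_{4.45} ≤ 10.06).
P(τ_{4.45} ≤ 10.06) = 2(1 − Φ(4.45/√10.06)) = 2(1 − Φ(1.4030)) ≈ 0.1606

By the reflection principle for standard BM, P(τ_b ≤ t) = 2 · P(B_t ≥ b). Since B_t ~ N(0, t), P(B_t ≥ 4.45) = 1 − Φ(4.45/√t) = 1 − Φ(4.45/√10.06) = 1 − Φ(1.4030) ≈ 0.08031. Doubling: P(τ_{4.45} ≤ 10.06) ≈ 2 · 0.08031 = 0.16062 ≈ 0.1606.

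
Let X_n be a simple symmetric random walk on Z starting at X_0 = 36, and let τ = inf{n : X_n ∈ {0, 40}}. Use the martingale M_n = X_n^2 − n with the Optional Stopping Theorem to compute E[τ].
E[τ] = 144

M_n = X_n^2 − n is a martingale (since E[X_{n+1}^2 | F_n] = X_n^2 + 1). By OST (τ has finite mean in a bounded region), E[M_τ] = E[M_0] = X_0^2 − 0 = 36^2 = 1296. Also E[M_τ] = E[X_τ^2] − E[τ]. The walk exits at 0 or 40, with P(hit 40 first) = 36/40, so E[X_τ^2] = 40^2 · 36/40 + 0 = 1440. Thus E[τ] = E[X_τ^2] − E[M_τ] = 1440 − 1296 = 144 = 36(40 − 36) = 144.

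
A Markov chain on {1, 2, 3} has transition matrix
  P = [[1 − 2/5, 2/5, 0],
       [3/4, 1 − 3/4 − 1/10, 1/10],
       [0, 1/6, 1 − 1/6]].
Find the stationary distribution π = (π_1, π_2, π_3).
π = (75/139, 40/139, 24/139)

This is a birth-death chain on three states, which satisfies detailed balance: π_1 · P_{12} = π_2 · P_{21} and π_2 · P_{23} = π_3 · P_{32}.
From π_1 · 2/5 = π_2 · 3/4: π_2/π_1 = (2/5)/(3/4) = 8/15.
From π_2 · 1/10 = π_3 · 1/6: π_3/π_2 = (1/10)/(1/6) = 3/5.
Take π_1 proportional to 1; then unnormalized π = (1, 8/15, 8/25). Normalize by dividing by the sum 139/75:
  π = (75/139, 40/139, 24/139).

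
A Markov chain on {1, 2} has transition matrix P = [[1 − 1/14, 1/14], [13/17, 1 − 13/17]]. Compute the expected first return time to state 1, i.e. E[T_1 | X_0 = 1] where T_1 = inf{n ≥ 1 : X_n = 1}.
E[T_1 | X_0 = 1] = 1/π_1 = 199/182

For an irreducible recurrent Markov chain with stationary distribution π, E[T_i | X_0 = i] = 1/π_i (Kac's formula). Here π_1 = (13/17)/(1/14 + 13/17) = (13/17)/(199/238) = 182/199, so E[T_1 | X_0 = 1] = 1/π_1 = (1/14 + 13/17)/(13/17) = (199/238)/(13/17) = 199/182.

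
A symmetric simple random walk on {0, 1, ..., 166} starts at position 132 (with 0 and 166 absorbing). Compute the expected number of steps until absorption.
E[τ | X_0 = 132] = 4488

Let v_k = E[τ | X_0 = k]. Boundary: v_0 = v_166 = 0. Recurrence: v_k = 1 + (v_{k-1} + v_{k+1})/2 for 1 ≤ k ≤ 165. The particular solution to v_k − (v_{k-1} + v_{k+1})/2 = 1 is v_k = −k^2. Adding homogeneous solution A + B k and matching boundaries gives v_k = k (166 − k). Substituting k = 132: v_132 = 132 · 34 = 4488.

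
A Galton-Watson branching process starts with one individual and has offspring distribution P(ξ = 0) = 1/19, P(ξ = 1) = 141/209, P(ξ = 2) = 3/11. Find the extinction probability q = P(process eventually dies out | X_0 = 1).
q = 11/57

The pgf is f(s) = 1/19 + 141/209·s + 3/11·s². The extinction probability q is the smallest fixed point of f in [0, 1]. Setting s = f(s):
  3/11·s² + (141/209 − 1)·s + 1/19 = 0
  3/11·s² − (1/19 + 3/11)·s + 1/19 = 0
which factors as (s − 1)·(3/11·s − 1/19) = 0, giving roots s = 1 and s = (1/19)/(3/11) = 11/57.
Mean offspring μ = 141/209 + 2·3/11 = 255/209 > 1 (supercritical), so q < 1. The extinction probability is the smaller root: q = (1/19)/(3/11) = 11/57.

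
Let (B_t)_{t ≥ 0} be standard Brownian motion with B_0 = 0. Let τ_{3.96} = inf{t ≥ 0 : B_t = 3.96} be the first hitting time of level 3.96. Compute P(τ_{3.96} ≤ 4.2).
P(τ_{3.96} ≤ 4.2) = 2(1 − Φ(3.96/√4.2)) = 2(1 − Φ(1.9323)) ≈ 0.0533

By the reflection principle for standard BM, P(τ_b ≤ t) = 2 · P(B_t ≥ b). Since B_t ~ N(0, t), P(B_t ≥ 3.96) = 1 − Φ(3.96/√t) = 1 − Φ(3.96/√4.2) = 1 − Φ(1.9323) ≈ 0.02666. Doubling: P(τ_{3.96} ≤ 4.2) ≈ 2 · 0.02666 = 0.05332 ≈ 0.0533.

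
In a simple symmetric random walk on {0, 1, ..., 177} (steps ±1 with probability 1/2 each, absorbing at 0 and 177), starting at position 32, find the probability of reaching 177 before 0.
P(hit 177 before 0) = 32/177

Let u_k = P(hit 177 before 0 | start at k). Then u_0 = 0, u_177 = 1, and u_k = u_{k-1}/2 + u_{k+1}/2 for 1 ≤ k ≤ 176. This harmonic recurrence is solved by u_k = k/177, giving u_32 = 32/177.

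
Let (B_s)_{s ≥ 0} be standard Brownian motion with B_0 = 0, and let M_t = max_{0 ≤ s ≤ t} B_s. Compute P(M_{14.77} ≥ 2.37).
P(M_{14.77} ≥ 2.37) = 2·P(B_{14.77} ≥ 2.37) = 2(1 − Φ(2.37/√14.77)) ≈ 0.5374

By the reflection principle for Brownian motion, P(M_t ≥ a) = 2 · P(B_t ≥ a) for a ≥ 0. Since B_t ~ N(0, t), P(B_t ≥ 2.37) = 1 − Φ(2.37/√t) = 1 − Φ(2.37/√14.77) = 1 − Φ(0.6167). So
  P(M_{14.77} ≥ 2.37) = 2(1 − Φ(0.6167)) ≈ 0.5374.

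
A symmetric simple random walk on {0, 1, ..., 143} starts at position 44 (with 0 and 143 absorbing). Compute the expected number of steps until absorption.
E[τ | X_0 = 44] = 4356

Let v_k = E[τ | X_0 = k]. Boundary: v_0 = v_143 = 0. Recurrence: v_k = 1 + (v_{k-1} + v_{k+1})/2 for 1 ≤ k ≤ 142. The particular solution to v_k − (v_{k-1} + v_{k+1})/2 = 1 is v_k = −k^2. Adding homogeneous solution A + B k and matching boundaries gives v_k = k (143 − k). Substituting k = 44: v_44 = 44 · 99 = 4356.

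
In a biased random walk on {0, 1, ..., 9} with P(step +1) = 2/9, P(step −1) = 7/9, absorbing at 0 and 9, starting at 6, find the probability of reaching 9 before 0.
P(hit 9 before 0) = (1 − (7/2)^6) / (1 − (7/2)^9) = 2808/120457

Let u_k denote P(reach 9 before 0 | start at k). Boundary: u_0 = 0, u_9 = 1. Recurrence: u_k = 2/9·u_{k+1} + 7/9·u_{k-1} for 1 ≤ k ≤ 8. Try u_k = A + B·r^k with r = q/p = (7/9)/(2/9) = 7/2. Substitution satisfies the recurrence; boundary conditions give:
  u_k = (1 − r^k) / (1 − r^N) = (1 − (7/2)^6) / (1 − (7/2)^9) = 2808/120457.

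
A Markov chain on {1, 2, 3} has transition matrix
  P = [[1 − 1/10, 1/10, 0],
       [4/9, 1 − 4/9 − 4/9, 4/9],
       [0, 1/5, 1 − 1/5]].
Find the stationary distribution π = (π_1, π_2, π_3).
π = (40/69, 3/23, 20/69)

This is a birth-death chain on three states, which satisfies detailed balance: π_1 · P_{12} = π_2 · P_{21} and π_2 · P_{23} = π_3 · P_{32}.
From π_1 · 1/10 = π_2 · 4/9: π_2/π_1 = (1/10)/(4/9) = 9/40.
From π_2 · 4/9 = π_3 · 1/5: π_3/π_2 = (4/9)/(1/5) = 20/9.
Take π_1 proportional to 1; then unnormalized π = (1, 9/40, 1/2). Normalize by dividing by the sum 69/40:
  π = (40/69, 3/23, 20/69).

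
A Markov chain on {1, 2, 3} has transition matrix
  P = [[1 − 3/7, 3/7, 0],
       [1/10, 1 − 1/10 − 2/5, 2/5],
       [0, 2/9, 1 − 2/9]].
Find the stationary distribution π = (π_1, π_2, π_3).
π = (1/13, 30/91, 54/91)

This is a birth-death chain on three states, which satisfies detailed balance: π_1 · P_{12} = π_2 · P_{21} and π_2 · P_{23} = π_3 · P_{32}.
From π_1 · 3/7 = π_2 · 1/10: π_2/π_1 = (3/7)/(1/10) = 30/7.
From π_2 · 2/5 = π_3 · 2/9: π_3/π_2 = (2/5)/(2/9) = 9/5.
Take π_1 proportional to 1; then unnormalized π = (1, 30/7, 54/7). Normalize by dividing by the sum 13:
  π = (1/13, 30/91, 54/91).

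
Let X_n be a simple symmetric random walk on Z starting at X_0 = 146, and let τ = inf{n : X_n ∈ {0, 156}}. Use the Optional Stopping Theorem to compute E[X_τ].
E[X_τ] = 146

X_n is a martingale and τ is a bounded-mean stopping time (indeed τ is finite a.s. with bounded expectation since the walk is in a bounded region). By the OST, E[X_τ] = E[X_0] = 146. Equivalently: E[X_τ] = 156 · P(hit 156 first) + 0 · P(hit 0 first) = 156 · (146/156) = 146.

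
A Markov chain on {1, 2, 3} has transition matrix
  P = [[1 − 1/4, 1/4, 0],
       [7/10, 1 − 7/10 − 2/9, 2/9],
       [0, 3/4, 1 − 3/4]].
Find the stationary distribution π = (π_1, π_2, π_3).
π = (54/79, 135/553, 40/553)

This is a birth-death chain on three states, which satisfies detailed balance: π_1 · P_{12} = π_2 · P_{21} and π_2 · P_{23} = π_3 · P_{32}.
From π_1 · 1/4 = π_2 · 7/10: π_2/π_1 = (1/4)/(7/10) = 5/14.
From π_2 · 2/9 = π_3 · 3/4: π_3/π_2 = (2/9)/(3/4) = 8/27.
Take π_1 proportional to 1; then unnormalized π = (1, 5/14, 20/189). Normalize by dividing by the sum 79/54:
  π = (54/79, 135/553, 40/553).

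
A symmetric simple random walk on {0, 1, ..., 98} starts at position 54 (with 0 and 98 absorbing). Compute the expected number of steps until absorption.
E[τ | X_0 = 54] = 2376

Let v_k = E[τ | X_0 = k]. Boundary: v_0 = v_98 = 0. Recurrence: v_k = 1 + (v_{k-1} + v_{k+1})/2 for 1 ≤ k ≤ 97. The particular solution to v_k − (v_{k-1} + v_{k+1})/2 = 1 is v_k = −k^2. Adding homogeneous solution A + B k and matching boundaries gives v_k = k (98 − k). Substituting k = 54: v_54 = 54 · 44 = 2376.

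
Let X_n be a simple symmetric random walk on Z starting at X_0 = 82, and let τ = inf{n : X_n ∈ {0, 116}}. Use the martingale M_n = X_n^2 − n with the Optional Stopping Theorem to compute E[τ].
E[τ] = 2788

M_n = X_n^2 − n is a martingale (since E[X_{n+1}^2 | F_n] = X_n^2 + 1). By OST (τ has finite mean in a bounded region), E[M_τ] = E[M_0] = X_0^2 − 0 = 82^2 = 6724. Also E[M_τ] = E[X_τ^2] − E[τ]. The walk exits at 0 or 116, with P(hit 116 first) = 82/116, so E[X_τ^2] = 116^2 · 82/116 + 0 = 9512. Thus E[τ] = E[X_τ^2] − E[M_τ] = 9512 − 6724 = 2788 = 82(116 − 82) = 2788.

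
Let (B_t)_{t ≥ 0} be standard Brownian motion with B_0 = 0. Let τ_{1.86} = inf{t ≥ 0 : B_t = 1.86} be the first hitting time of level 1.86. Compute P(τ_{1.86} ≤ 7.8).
P(τ_{1.86} ≤ 7.8) = 2(1 − Φ(1.86/√7.8)) = 2(1 − Φ(0.6660)) ≈ 0.5054

By the reflection principle for standard BM, P(τ_b ≤ t) = 2 · P(B_t ≥ b). Since B_t ~ N(0, t), P(B_t ≥ 1.86) = 1 − Φ(1.86/√t) = 1 − Φ(1.86/√7.8) = 1 − Φ(0.6660) ≈ 0.25271. Doubling: P(τ_{1.86} ≤ 7.8) ≈ 2 · 0.25271 = 0.50542 ≈ 0.5054.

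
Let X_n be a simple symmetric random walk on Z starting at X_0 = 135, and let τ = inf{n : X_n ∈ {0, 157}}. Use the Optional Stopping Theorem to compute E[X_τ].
E[X_τ] = 135

X_n is a martingale and τ is a bounded-mean stopping time (indeed τ is finite a.s. with bounded expectation since the walk is in a bounded region). By the OST, E[X_τ] = E[X_0] = 135. Equivalently: E[X_τ] = 157 · P(hit 157 first) + 0 · P(hit 0 first) = 157 · (135/157) = 135.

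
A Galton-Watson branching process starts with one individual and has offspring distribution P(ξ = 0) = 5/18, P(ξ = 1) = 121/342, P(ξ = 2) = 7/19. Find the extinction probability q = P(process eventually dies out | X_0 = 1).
q = 95/126

The pgf is f(s) = 5/18 + 121/342·s + 7/19·s². The extinction probability q is the smallest fixed point of f in [0, 1]. Setting s = f(s):
  7/19·s² + (121/342 − 1)·s + 5/18 = 0
  7/19·s² − (5/18 + 7/19)·s + 5/18 = 0
which factors as (s − 1)·(7/19·s − 5/18) = 0, giving roots s = 1 and s = (5/18)/(7/19) = 95/126.
Mean offspring μ = 121/342 + 2·7/19 = 373/342 > 1 (supercritical), so q < 1. The extinction probability is the smaller root: q = (5/18)/(7/19) = 95/126.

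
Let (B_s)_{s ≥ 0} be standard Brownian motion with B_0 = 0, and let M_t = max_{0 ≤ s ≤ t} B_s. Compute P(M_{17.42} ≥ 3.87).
P(M_{17.42} ≥ 3.87) = 2·P(B_{17.42} ≥ 3.87) = 2(1 − Φ(3.87/√17.42)) ≈ 0.3538

By the reflection principle for Brownian motion, P(M_t ≥ a) = 2 · P(B_t ≥ a) for a ≥ 0. Since B_t ~ N(0, t), P(B_t ≥ 3.87) = 1 − Φ(3.87/√t) = 1 − Φ(3.87/√17.42) = 1 − Φ(0.9272). So
  P(M_{17.42} ≥ 3.87) = 2(1 − Φ(0.9272)) ≈ 0.3538.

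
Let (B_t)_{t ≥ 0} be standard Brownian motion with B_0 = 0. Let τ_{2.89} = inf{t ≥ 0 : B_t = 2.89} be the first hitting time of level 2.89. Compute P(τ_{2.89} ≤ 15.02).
P(τ_{2.89} ≤ 15.02) = 2(1 − Φ(2.89/√15.02)) = 2(1 − Φ(0.7457)) ≈ 0.4558

By the reflection principle for standard BM, P(τ_b ≤ t) = 2 · P(B_t ≥ b). Since B_t ~ N(0, t), P(B_t ≥ 2.89) = 1 − Φ(2.89/√t) = 1 − Φ(2.89/√15.02) = 1 − Φ(0.7457) ≈ 0.22792. Doubling: P(τ_{2.89} ≤ 15.02) ≈ 2 · 0.22792 = 0.45584 ≈ 0.4558.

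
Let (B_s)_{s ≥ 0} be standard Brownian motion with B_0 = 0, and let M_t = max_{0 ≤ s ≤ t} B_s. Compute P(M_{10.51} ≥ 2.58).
P(M_{10.51} ≥ 2.58) = 2·P(B_{10.51} ≥ 2.58) = 2(1 − Φ(2.58/√10.51)) ≈ 0.4261

By the reflection principle for Brownian motion, P(M_t ≥ a) = 2 · P(B_t ≥ a) for a ≥ 0. Since B_t ~ N(0, t), P(B_t ≥ 2.58) = 1 − Φ(2.58/√t) = 1 − Φ(2.58/√10.51) = 1 − Φ(0.7958). So
  P(M_{10.51} ≥ 2.58) = 2(1 − Φ(0.7958)) ≈ 0.4261.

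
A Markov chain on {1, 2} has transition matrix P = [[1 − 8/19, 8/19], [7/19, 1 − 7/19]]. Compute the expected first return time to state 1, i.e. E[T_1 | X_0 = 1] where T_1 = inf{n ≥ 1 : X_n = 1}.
E[T_1 | X_0 = 1] = 1/π_1 = 15/7

For an irreducible recurrent Markov chain with stationary distribution π, E[T_i | X_0 = i] = 1/π_i (Kac's formula). Here π_1 = (7/19)/(8/19 + 7/19) = (7/19)/(15/19) = 7/15, so E[T_1 | X_0 = 1] = 1/π_1 = (8/19 + 7/19)/(7/19) = (15/19)/(7/19) = 15/7.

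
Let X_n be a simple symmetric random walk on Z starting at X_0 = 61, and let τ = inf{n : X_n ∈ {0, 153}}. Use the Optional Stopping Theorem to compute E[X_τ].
E[X_τ] = 61

X_n is a martingale and τ is a bounded-mean stopping time (indeed τ is finite a.s. with bounded expectation since the walk is in a bounded region). By the OST, E[X_τ] = E[X_0] = 61. Equivalently: E[X_τ] = 153 · P(hit 153 first) + 0 · P(hit 0 first) = 153 · (61/153) = 61.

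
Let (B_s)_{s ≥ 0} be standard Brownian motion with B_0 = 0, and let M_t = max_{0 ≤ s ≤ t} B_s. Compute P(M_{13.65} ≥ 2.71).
P(M_{13.65} ≥ 2.71) = 2·P(B_{13.65} ≥ 2.71) = 2(1 − Φ(2.71/√13.65)) ≈ 0.4633

By the reflection principle for Brownian motion, P(M_t ≥ a) = 2 · P(B_t ≥ a) for a ≥ 0. Since B_t ~ N(0, t), P(B_t ≥ 2.71) = 1 − Φ(2.71/√t) = 1 − Φ(2.71/√13.65) = 1 − Φ(0.7335). So
  P(M_{13.65} ≥ 2.71) = 2(1 − Φ(0.7335)) ≈ 0.4633.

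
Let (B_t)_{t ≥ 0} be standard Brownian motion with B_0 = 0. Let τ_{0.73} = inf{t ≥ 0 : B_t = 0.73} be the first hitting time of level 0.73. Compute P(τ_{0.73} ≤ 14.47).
P(τ_{0.73} ≤ 14.47) = 2(1 − Φ(0.73/√14.47)) = 2(1 − Φ(0.1919)) ≈ 0.8478

By the reflection principle for standard BM, P(τ_b ≤ t) = 2 · P(B_t ≥ b). Since B_t ~ N(0, t), P(B_t ≥ 0.73) = 1 − Φ(0.73/√t) = 1 − Φ(0.73/√14.47) = 1 − Φ(0.1919) ≈ 0.42391. Doubling: P(τ_{0.73} ≤ 14.47) ≈ 2 · 0.42391 = 0.84782 ≈ 0.8478.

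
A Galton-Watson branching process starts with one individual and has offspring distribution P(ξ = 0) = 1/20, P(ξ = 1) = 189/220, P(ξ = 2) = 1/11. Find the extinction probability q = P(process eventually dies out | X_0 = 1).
q = 11/20

The pgf is f(s) = 1/20 + 189/220·s + 1/11·s². The extinction probability q is the smallest fixed point of f in [0, 1]. Setting s = f(s):
  1/11·s² + (189/220 − 1)·s + 1/20 = 0
  1/11·s² − (1/20 + 1/11)·s + 1/20 = 0
which factors as (s − 1)·(1/11·s − 1/20) = 0, giving roots s = 1 and s = (1/20)/(1/11) = 11/20.
Mean offspring μ = 189/220 + 2·1/11 = 229/220 > 1 (supercritical), so q < 1. The extinction probability is the smaller root: q = (1/20)/(1/11) = 11/20.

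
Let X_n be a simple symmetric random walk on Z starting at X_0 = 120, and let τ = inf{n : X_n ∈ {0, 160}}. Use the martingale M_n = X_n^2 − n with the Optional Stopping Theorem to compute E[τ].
E[τ] = 4800

M_n = X_n^2 − n is a martingale (since E[X_{n+1}^2 | F_n] = X_n^2 + 1). By OST (τ has finite mean in a bounded region), E[M_τ] = E[M_0] = X_0^2 − 0 = 120^2 = 14400. Also E[M_τ] = E[X_τ^2] − E[τ]. The walk exits at 0 or 160, with P(hit 160 first) = 120/160, so E[X_τ^2] = 160^2 · 120/160 + 0 = 19200. Thus E[τ] = E[X_τ^2] − E[M_τ] = 19200 − 14400 = 4800 = 120(160 − 120) = 4800.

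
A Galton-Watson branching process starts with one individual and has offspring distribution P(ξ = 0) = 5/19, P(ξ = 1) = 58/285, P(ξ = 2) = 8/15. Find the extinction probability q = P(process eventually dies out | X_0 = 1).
q = 75/152

The pgf is f(s) = 5/19 + 58/285·s + 8/15·s². The extinction probability q is the smallest fixed point of f in [0, 1]. Setting s = f(s):
  8/15·s² + (58/285 − 1)·s + 5/19 = 0
  8/15·s² − (5/19 + 8/15)·s + 5/19 = 0
which factors as (s − 1)·(8/15·s − 5/19) = 0, giving roots s = 1 and s = (5/19)/(8/15) = 75/152.
Mean offspring μ = 58/285 + 2·8/15 = 362/285 > 1 (supercritical), so q < 1. The extinction probability is the smaller root: q = (5/19)/(8/15) = 75/152.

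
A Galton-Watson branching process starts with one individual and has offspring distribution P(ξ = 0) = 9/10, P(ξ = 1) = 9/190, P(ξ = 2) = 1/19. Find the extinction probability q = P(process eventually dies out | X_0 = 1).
q = 1

Mean offspring μ = 0·9/10 + 1·9/190 + 2·1/19 = 29/190 ≤ 1. For μ ≤ 1 with offspring not concentrated at 1, the Galton-Watson process goes extinct almost surely, so q = 1.
(Algebraic check: The pgf is f(s) = 9/10 + 9/190·s + 1/19·s². The extinction probability q is the smallest fixed point of f in [0, 1]. Setting s = f(s):
  1/19·s² + (9/190 − 1)·s + 9/10 = 0
  1/19·s² − (9/10 + 1/19)·s + 9/10 = 0
which factors as (s − 1)·(1/19·s − 9/10) = 0, giving roots s = 1 and s = (9/10)/(1/19) = 171/10. Since 171/10 ≥ 1, the smallest root in [0, 1] is s = 1.)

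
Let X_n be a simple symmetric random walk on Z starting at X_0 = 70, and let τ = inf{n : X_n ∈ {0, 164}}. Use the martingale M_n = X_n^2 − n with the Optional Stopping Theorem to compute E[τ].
E[τ] = 6580

M_n = X_n^2 − n is a martingale (since E[X_{n+1}^2 | F_n] = X_n^2 + 1). By OST (τ has finite mean in a bounded region), E[M_τ] = E[M_0] = X_0^2 − 0 = 70^2 = 4900. Also E[M_τ] = E[X_τ^2] − E[τ]. The walk exits at 0 or 164, with P(hit 164 first) = 70/164, so E[X_τ^2] = 164^2 · 70/164 + 0 = 11480. Thus E[τ] = E[X_τ^2] − E[M_τ] = 11480 − 4900 = 6580 = 70(164 − 70) = 6580.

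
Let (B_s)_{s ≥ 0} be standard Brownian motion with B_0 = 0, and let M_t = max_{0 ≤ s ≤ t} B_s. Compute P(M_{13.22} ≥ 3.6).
P(M_{13.22} ≥ 3.6) = 2·P(B_{13.22} ≥ 3.6) = 2(1 − Φ(3.6/√13.22)) ≈ 0.3221

By the reflection principle for Brownian motion, P(M_t ≥ a) = 2 · P(B_t ≥ a) for a ≥ 0. Since B_t ~ N(0, t), P(B_t ≥ 3.6) = 1 − Φ(3.6/√t) = 1 − Φ(3.6/√13.22) = 1 − Φ(0.9901). So
  P(M_{13.22} ≥ 3.6) = 2(1 − Φ(0.9901)) ≈ 0.3221.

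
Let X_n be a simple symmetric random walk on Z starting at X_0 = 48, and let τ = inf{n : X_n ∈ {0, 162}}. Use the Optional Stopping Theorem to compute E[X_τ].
E[X_τ] = 48

X_n is a martingale and τ is a bounded-mean stopping time (indeed τ is finite a.s. with bounded expectation since the walk is in a bounded region). By the OST, E[X_τ] = E[X_0] = 48. Equivalently: E[X_τ] = 162 · P(hit 162 first) + 0 · P(hit 0 first) = 162 · (48/162) = 48.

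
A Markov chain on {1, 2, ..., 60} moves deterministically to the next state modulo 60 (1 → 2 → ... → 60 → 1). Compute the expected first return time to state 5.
E[T_5 | X_0 = 5] = 60

The chain cycles deterministically, so starting at state 5 it returns in exactly 60 steps. Equivalently, the stationary distribution is uniform π_j = 1/60 for every state j, so by Kac's formula E[T_5] = 1/π_5 = 60.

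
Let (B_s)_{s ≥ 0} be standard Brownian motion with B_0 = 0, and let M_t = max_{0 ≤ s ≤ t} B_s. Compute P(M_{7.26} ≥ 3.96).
P(M_{7.26} ≥ 3.96) = 2·P(B_{7.26} ≥ 3.96) = 2(1 − Φ(3.96/√7.26)) ≈ 0.1416

By the reflection principle for Brownian motion, P(M_t ≥ a) = 2 · P(B_t ≥ a) for a ≥ 0. Since B_t ~ N(0, t), P(B_t ≥ 3.96) = 1 − Φ(3.96/√t) = 1 − Φ(3.96/√7.26) = 1 − Φ(1.4697). So
  P(M_{7.26} ≥ 3.96) = 2(1 − Φ(1.4697)) ≈ 0.1416.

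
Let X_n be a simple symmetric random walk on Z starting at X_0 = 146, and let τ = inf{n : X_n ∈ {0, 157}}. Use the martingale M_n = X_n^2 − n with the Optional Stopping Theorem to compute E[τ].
E[τ] = 1606

M_n = X_n^2 − n is a martingale (since E[X_{n+1}^2 | F_n] = X_n^2 + 1). By OST (τ has finite mean in a bounded region), E[M_τ] = E[M_0] = X_0^2 − 0 = 146^2 = 21316. Also E[M_τ] = E[X_τ^2] − E[τ]. The walk exits at 0 or 157, with P(hit 157 first) = 146/157, so E[X_τ^2] = 157^2 · 146/157 + 0 = 22922. Thus E[τ] = E[X_τ^2] − E[M_τ] = 22922 − 21316 = 1606 = 146(157 − 146) = 1606.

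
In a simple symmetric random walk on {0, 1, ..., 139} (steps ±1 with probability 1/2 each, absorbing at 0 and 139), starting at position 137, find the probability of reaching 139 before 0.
P(hit 139 before 0) = 137/139

Let u_k = P(hit 139 before 0 | start at k). Then u_0 = 0, u_139 = 1, and u_k = u_{k-1}/2 + u_{k+1}/2 for 1 ≤ k ≤ 138. This harmonic recurrence is solved by u_k = k/139, giving u_137 = 137/139.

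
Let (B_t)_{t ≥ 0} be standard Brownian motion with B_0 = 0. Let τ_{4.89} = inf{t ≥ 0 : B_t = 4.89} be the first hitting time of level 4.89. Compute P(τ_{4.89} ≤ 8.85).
P(τ_{4.89} ≤ 8.85) = 2(1 − Φ(4.89/√8.85)) = 2(1 − Φ(1.6438)) ≈ 0.1002

By the reflection principle for standard BM, P(τ_b ≤ t) = 2 · P(B_t ≥ b). Since B_t ~ N(0, t), P(B_t ≥ 4.89) = 1 − Φ(4.89/√t) = 1 − Φ(4.89/√8.85) = 1 − Φ(1.6438) ≈ 0.05011. Doubling: P(τ_{4.89} ≤ 8.85) ≈ 2 · 0.05011 = 0.10022 ≈ 0.1002.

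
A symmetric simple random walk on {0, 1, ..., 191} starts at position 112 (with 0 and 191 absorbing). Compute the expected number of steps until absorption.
E[τ | X_0 = 112] = 8848

Let v_k = E[τ | X_0 = k]. Boundary: v_0 = v_191 = 0. Recurrence: v_k = 1 + (v_{k-1} + v_{k+1})/2 for 1 ≤ k ≤ 190. The particular solution to v_k − (v_{k-1} + v_{k+1})/2 = 1 is v_k = −k^2. Adding homogeneous solution A + B k and matching boundaries gives v_k = k (191 − k). Substituting k = 112: v_112 = 112 · 79 = 8848.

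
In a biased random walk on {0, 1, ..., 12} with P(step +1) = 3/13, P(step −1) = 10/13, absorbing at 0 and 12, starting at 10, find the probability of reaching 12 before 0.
P(hit 12 before 0) = (1 − (10/3)^10) / (1 − (10/3)^12) = 989005149/10989005149

Let u_k denote P(reach 12 before 0 | start at k). Boundary: u_0 = 0, u_12 = 1. Recurrence: u_k = 3/13·u_{k+1} + 10/13·u_{k-1} for 1 ≤ k ≤ 11. Try u_k = A + B·r^k with r = q/p = (10/13)/(3/13) = 10/3. Substitution satisfies the recurrence; boundary conditions give:
  u_k = (1 − r^k) / (1 − r^N) = (1 − (10/3)^10) / (1 − (10/3)^12) = 989005149/10989005149.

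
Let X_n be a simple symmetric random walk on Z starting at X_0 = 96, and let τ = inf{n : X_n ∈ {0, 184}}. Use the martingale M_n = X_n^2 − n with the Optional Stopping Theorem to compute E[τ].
E[τ] = 8448

M_n = X_n^2 − n is a martingale (since E[X_{n+1}^2 | F_n] = X_n^2 + 1). By OST (τ has finite mean in a bounded region), E[M_τ] = E[M_0] = X_0^2 − 0 = 96^2 = 9216. Also E[M_τ] = E[X_τ^2] − E[τ]. The walk exits at 0 or 184, with P(hit 184 first) = 96/184, so E[X_τ^2] = 184^2 · 96/184 + 0 = 17664. Thus E[τ] = E[X_τ^2] − E[M_τ] = 17664 − 9216 = 8448 = 96(184 − 96) = 8448.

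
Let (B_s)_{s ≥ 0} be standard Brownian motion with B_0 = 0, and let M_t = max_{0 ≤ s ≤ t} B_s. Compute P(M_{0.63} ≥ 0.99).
P(M_{0.63} ≥ 0.99) = 2·P(B_{0.63} ≥ 0.99) = 2(1 − Φ(0.99/√0.63)) ≈ 0.2123

By the reflection principle for Brownian motion, P(M_t ≥ a) = 2 · P(B_t ≥ a) for a ≥ 0. Since B_t ~ N(0, t), P(B_t ≥ 0.99) = 1 − Φ(0.99/√t) = 1 − Φ(0.99/√0.63) = 1 − Φ(1.2473). So
  P(M_{0.63} ≥ 0.99) = 2(1 − Φ(1.2473)) ≈ 0.2123.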